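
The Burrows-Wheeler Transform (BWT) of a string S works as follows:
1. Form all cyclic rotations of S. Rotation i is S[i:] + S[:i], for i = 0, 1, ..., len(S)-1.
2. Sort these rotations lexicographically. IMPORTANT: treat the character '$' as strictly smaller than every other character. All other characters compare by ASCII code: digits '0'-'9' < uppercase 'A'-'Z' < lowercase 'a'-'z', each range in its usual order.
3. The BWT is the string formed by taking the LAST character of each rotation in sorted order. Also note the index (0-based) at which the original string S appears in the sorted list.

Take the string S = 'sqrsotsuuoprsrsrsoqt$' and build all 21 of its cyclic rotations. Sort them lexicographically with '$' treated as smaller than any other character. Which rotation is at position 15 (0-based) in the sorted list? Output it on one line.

All 21 rotations (rotation i = S[i:]+S[:i]):
  rot[0] = sqrsotsuuoprsrsrsoqt$
  rot[1] = qrsotsuuoprsrsrsoqt$s
  rot[2] = rsotsuuoprsrsrsoqt$sq
  rot[3] = sotsuuoprsrsrsoqt$sqr
  rot[4] = otsuuoprsrsrsoqt$sqrs
  rot[5] = tsuuoprsrsrsoqt$sqrso
  rot[6] = suuoprsrsrsoqt$sqrsot
  rot[7] = uuoprsrsrsoqt$sqrsots
  rot[8] = uoprsrsrsoqt$sqrsotsu
  rot[9] = oprsrsrsoqt$sqrsotsuu
  rot[10] = prsrsrsoqt$sqrsotsuuo
  rot[11] = rsrsrsoqt$sqrsotsuuop
  rot[12] = srsrsoqt$sqrsotsuuopr
  rot[13] = rsrsoqt$sqrsotsuuoprs
  rot[14] = srsoqt$sqrsotsuuoprsr
  rot[15] = rsoqt$sqrsotsuuoprsrs
  rot[16] = soqt$sqrsotsuuoprsrsr
  rot[17] = oqt$sqrsotsuuoprsrsrs
  rot[18] = qt$sqrsotsuuoprsrsrso
  rot[19] = t$sqrsotsuuoprsrsrsoq
  rot[20] = $sqrsotsuuoprsrsrsoqt
Sorted (with $ < everything):
  sorted[0] = $sqrsotsuuoprsrsrsoqt
  sorted[1] = oprsrsrsoqt$sqrsotsuu
  sorted[2] = oqt$sqrsotsuuoprsrsrs
  sorted[3] = otsuuoprsrsrsoqt$sqrs
  sorted[4] = prsrsrsoqt$sqrsotsuuo
  sorted[5] = qrsotsuuoprsrsrsoqt$s
  sorted[6] = qt$sqrsotsuuoprsrsrso
  sorted[7] = rsoqt$sqrsotsuuoprsrs
  sorted[8] = rsotsuuoprsrsrsoqt$sq
  sorted[9] = rsrsoqt$sqrsotsuuoprs
  sorted[10] = rsrsrsoqt$sqrsotsuuop
  sorted[11] = soqt$sqrsotsuuoprsrsr
  sorted[12] = sotsuuoprsrsrsoqt$sqr
  sorted[13] = sqrsotsuuoprsrsrsoqt$
  sorted[14] = srsoqt$sqrsotsuuoprsr
  sorted[15] = srsrsoqt$sqrsotsuuopr
  sorted[16] = suuoprsrsrsoqt$sqrsot
  sorted[17] = t$sqrsotsuuoprsrsrsoq
  sorted[18] = tsuuoprsrsrsoqt$sqrso
  sorted[19] = uoprsrsrsoqt$sqrsotsu
  sorted[20] = uuoprsrsrsoqt$sqrsots
sorted[15] = srsrsoqt$sqrsotsuuopr

Answer: srsrsoqt$sqrsotsuuopr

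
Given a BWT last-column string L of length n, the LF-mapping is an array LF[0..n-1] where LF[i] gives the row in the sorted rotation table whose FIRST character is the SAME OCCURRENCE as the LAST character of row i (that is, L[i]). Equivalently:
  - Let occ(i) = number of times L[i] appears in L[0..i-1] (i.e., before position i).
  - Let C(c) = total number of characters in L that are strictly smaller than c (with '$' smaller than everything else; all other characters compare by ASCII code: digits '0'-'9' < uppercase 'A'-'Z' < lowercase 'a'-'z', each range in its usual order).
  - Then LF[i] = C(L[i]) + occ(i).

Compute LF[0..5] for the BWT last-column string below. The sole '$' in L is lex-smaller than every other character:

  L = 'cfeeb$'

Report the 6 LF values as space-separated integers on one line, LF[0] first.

Answer: 2 5 3 4 1 0

Derivation:
Char counts: '$':1, 'b':1, 'c':1, 'e':2, 'f':1
C (first-col start): C('$')=0, C('b')=1, C('c')=2, C('e')=3, C('f')=5
L[0]='c': occ=0, LF[0]=C('c')+0=2+0=2
L[1]='f': occ=0, LF[1]=C('f')+0=5+0=5
L[2]='e': occ=0, LF[2]=C('e')+0=3+0=3
L[3]='e': occ=1, LF[3]=C('e')+1=3+1=4
L[4]='b': occ=0, LF[4]=C('b')+0=1+0=1
L[5]='$': occ=0, LF[5]=C('$')+0=0+0=0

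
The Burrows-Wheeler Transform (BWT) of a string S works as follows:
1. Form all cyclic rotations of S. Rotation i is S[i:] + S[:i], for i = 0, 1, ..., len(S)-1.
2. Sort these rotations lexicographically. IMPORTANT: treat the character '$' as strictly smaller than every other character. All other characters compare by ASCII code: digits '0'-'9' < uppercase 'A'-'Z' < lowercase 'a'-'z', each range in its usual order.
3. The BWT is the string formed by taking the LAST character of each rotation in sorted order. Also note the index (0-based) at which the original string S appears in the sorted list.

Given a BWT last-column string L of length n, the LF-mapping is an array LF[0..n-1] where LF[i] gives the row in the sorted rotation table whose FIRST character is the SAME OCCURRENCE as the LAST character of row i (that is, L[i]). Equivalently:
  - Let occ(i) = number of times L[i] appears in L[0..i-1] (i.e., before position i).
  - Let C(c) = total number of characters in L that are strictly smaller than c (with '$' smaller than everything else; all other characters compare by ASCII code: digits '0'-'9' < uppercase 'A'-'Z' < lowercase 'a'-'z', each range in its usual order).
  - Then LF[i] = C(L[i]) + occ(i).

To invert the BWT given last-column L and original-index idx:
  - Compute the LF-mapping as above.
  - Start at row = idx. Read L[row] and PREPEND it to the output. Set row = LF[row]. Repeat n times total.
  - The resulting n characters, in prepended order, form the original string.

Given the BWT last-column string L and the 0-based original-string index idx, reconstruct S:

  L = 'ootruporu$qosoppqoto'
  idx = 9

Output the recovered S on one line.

LF mapping: 1 2 16 13 18 8 3 14 19 0 11 4 15 5 9 10 12 6 17 7
Walk LF starting at row 9, prepending L[row]:
  step 1: row=9, L[9]='$', prepend. Next row=LF[9]=0
  step 2: row=0, L[0]='o', prepend. Next row=LF[0]=1
  step 3: row=1, L[1]='o', prepend. Next row=LF[1]=2
  step 4: row=2, L[2]='t', prepend. Next row=LF[2]=16
  step 5: row=16, L[16]='q', prepend. Next row=LF[16]=12
  step 6: row=12, L[12]='s', prepend. Next row=LF[12]=15
  step 7: row=15, L[15]='p', prepend. Next row=LF[15]=10
  step 8: row=10, L[10]='q', prepend. Next row=LF[10]=11
  step 9: row=11, L[11]='o', prepend. Next row=LF[11]=4
  step 10: row=4, L[4]='u', prepend. Next row=LF[4]=18
  step 11: row=18, L[18]='t', prepend. Next row=LF[18]=17
  step 12: row=17, L[17]='o', prepend. Next row=LF[17]=6
  step 13: row=6, L[6]='o', prepend. Next row=LF[6]=3
  step 14: row=3, L[3]='r', prepend. Next row=LF[3]=13
  step 15: row=13, L[13]='o', prepend. Next row=LF[13]=5
  step 16: row=5, L[5]='p', prepend. Next row=LF[5]=8
  step 17: row=8, L[8]='u', prepend. Next row=LF[8]=19
  step 18: row=19, L[19]='o', prepend. Next row=LF[19]=7
  step 19: row=7, L[7]='r', prepend. Next row=LF[7]=14
  step 20: row=14, L[14]='p', prepend. Next row=LF[14]=9
Reversed output: prouporootuoqpsqtoo$

Answer: prouporootuoqpsqtoo$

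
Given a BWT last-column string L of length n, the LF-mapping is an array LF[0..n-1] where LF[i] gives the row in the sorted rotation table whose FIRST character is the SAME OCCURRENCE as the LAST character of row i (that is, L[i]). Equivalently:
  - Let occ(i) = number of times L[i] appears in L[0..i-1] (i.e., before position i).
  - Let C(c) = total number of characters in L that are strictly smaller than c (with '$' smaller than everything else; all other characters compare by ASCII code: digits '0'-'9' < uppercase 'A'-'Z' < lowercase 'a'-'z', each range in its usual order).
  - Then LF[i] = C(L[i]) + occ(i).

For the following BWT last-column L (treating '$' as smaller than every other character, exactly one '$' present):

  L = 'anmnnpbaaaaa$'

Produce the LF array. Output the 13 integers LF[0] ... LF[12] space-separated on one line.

Answer: 1 9 8 10 11 12 7 2 3 4 5 6 0

Derivation:
Char counts: '$':1, 'a':6, 'b':1, 'm':1, 'n':3, 'p':1
C (first-col start): C('$')=0, C('a')=1, C('b')=7, C('m')=8, C('n')=9, C('p')=12
L[0]='a': occ=0, LF[0]=C('a')+0=1+0=1
L[1]='n': occ=0, LF[1]=C('n')+0=9+0=9
L[2]='m': occ=0, LF[2]=C('m')+0=8+0=8
L[3]='n': occ=1, LF[3]=C('n')+1=9+1=10
L[4]='n': occ=2, LF[4]=C('n')+2=9+2=11
L[5]='p': occ=0, LF[5]=C('p')+0=12+0=12
L[6]='b': occ=0, LF[6]=C('b')+0=7+0=7
L[7]='a': occ=1, LF[7]=C('a')+1=1+1=2
L[8]='a': occ=2, LF[8]=C('a')+2=1+2=3
L[9]='a': occ=3, LF[9]=C('a')+3=1+3=4
L[10]='a': occ=4, LF[10]=C('a')+4=1+4=5
L[11]='a': occ=5, LF[11]=C('a')+5=1+5=6
L[12]='$': occ=0, LF[12]=C('$')+0=0+0=0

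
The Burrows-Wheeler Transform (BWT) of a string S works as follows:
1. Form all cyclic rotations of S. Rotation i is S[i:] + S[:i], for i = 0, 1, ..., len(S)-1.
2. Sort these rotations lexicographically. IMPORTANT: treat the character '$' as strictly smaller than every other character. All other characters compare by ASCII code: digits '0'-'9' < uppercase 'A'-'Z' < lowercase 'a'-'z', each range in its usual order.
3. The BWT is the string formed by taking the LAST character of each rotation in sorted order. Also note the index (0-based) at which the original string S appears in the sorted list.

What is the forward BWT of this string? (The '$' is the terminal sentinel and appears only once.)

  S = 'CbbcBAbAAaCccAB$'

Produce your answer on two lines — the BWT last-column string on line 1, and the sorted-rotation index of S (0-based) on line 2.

All 16 rotations (rotation i = S[i:]+S[:i]):
  rot[0] = CbbcBAbAAaCccAB$
  rot[1] = bbcBAbAAaCccAB$C
  rot[2] = bcBAbAAaCccAB$Cb
  rot[3] = cBAbAAaCccAB$Cbb
  rot[4] = BAbAAaCccAB$Cbbc
  rot[5] = AbAAaCccAB$CbbcB
  rot[6] = bAAaCccAB$CbbcBA
  rot[7] = AAaCccAB$CbbcBAb
  rot[8] = AaCccAB$CbbcBAbA
  rot[9] = aCccAB$CbbcBAbAA
  rot[10] = CccAB$CbbcBAbAAa
  rot[11] = ccAB$CbbcBAbAAaC
  rot[12] = cAB$CbbcBAbAAaCc
  rot[13] = AB$CbbcBAbAAaCcc
  rot[14] = B$CbbcBAbAAaCccA
  rot[15] = $CbbcBAbAAaCccAB
Sorted (with $ < everything):
  sorted[0] = $CbbcBAbAAaCccAB  (last char: 'B')
  sorted[1] = AAaCccAB$CbbcBAb  (last char: 'b')
  sorted[2] = AB$CbbcBAbAAaCcc  (last char: 'c')
  sorted[3] = AaCccAB$CbbcBAbA  (last char: 'A')
  sorted[4] = AbAAaCccAB$CbbcB  (last char: 'B')
  sorted[5] = B$CbbcBAbAAaCccA  (last char: 'A')
  sorted[6] = BAbAAaCccAB$Cbbc  (last char: 'c')
  sorted[7] = CbbcBAbAAaCccAB$  (last char: '$')
  sorted[8] = CccAB$CbbcBAbAAa  (last char: 'a')
  sorted[9] = aCccAB$CbbcBAbAA  (last char: 'A')
  sorted[10] = bAAaCccAB$CbbcBA  (last char: 'A')
  sorted[11] = bbcBAbAAaCccAB$C  (last char: 'C')
  sorted[12] = bcBAbAAaCccAB$Cb  (last char: 'b')
  sorted[13] = cAB$CbbcBAbAAaCc  (last char: 'c')
  sorted[14] = cBAbAAaCccAB$Cbb  (last char: 'b')
  sorted[15] = ccAB$CbbcBAbAAaC  (last char: 'C')
Last column: BbcABAc$aAACbcbC
Original string S is at sorted index 7

Answer: BbcABAc$aAACbcbC
7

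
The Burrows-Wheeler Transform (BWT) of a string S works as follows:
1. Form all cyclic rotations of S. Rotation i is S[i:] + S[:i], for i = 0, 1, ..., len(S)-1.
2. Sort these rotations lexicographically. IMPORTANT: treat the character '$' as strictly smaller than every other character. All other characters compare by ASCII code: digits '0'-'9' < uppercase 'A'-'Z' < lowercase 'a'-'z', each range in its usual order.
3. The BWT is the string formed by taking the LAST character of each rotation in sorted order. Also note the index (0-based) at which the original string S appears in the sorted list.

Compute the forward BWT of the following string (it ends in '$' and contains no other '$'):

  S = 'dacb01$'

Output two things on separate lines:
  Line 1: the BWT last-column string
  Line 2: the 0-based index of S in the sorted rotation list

Answer: 1b0dca$
6

Derivation:
All 7 rotations (rotation i = S[i:]+S[:i]):
  rot[0] = dacb01$
  rot[1] = acb01$d
  rot[2] = cb01$da
  rot[3] = b01$dac
  rot[4] = 01$dacb
  rot[5] = 1$dacb0
  rot[6] = $dacb01
Sorted (with $ < everything):
  sorted[0] = $dacb01  (last char: '1')
  sorted[1] = 01$dacb  (last char: 'b')
  sorted[2] = 1$dacb0  (last char: '0')
  sorted[3] = acb01$d  (last char: 'd')
  sorted[4] = b01$dac  (last char: 'c')
  sorted[5] = cb01$da  (last char: 'a')
  sorted[6] = dacb01$  (last char: '$')
Last column: 1b0dca$
Original string S is at sorted index 6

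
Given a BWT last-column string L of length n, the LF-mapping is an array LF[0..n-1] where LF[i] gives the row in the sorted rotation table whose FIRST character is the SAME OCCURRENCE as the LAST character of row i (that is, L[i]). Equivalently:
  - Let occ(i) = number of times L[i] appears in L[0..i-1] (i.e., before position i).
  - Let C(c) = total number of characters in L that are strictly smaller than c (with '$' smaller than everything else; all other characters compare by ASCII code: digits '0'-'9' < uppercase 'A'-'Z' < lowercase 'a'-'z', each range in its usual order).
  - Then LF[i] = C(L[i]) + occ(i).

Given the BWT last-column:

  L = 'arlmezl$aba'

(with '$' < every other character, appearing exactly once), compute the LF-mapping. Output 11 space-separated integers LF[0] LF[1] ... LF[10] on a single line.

Answer: 1 9 6 8 5 10 7 0 2 4 3

Derivation:
Char counts: '$':1, 'a':3, 'b':1, 'e':1, 'l':2, 'm':1, 'r':1, 'z':1
C (first-col start): C('$')=0, C('a')=1, C('b')=4, C('e')=5, C('l')=6, C('m')=8, C('r')=9, C('z')=10
L[0]='a': occ=0, LF[0]=C('a')+0=1+0=1
L[1]='r': occ=0, LF[1]=C('r')+0=9+0=9
L[2]='l': occ=0, LF[2]=C('l')+0=6+0=6
L[3]='m': occ=0, LF[3]=C('m')+0=8+0=8
L[4]='e': occ=0, LF[4]=C('e')+0=5+0=5
L[5]='z': occ=0, LF[5]=C('z')+0=10+0=10
L[6]='l': occ=1, LF[6]=C('l')+1=6+1=7
L[7]='$': occ=0, LF[7]=C('$')+0=0+0=0
L[8]='a': occ=1, LF[8]=C('a')+1=1+1=2
L[9]='b': occ=0, LF[9]=C('b')+0=4+0=4
L[10]='a': occ=2, LF[10]=C('a')+2=1+2=3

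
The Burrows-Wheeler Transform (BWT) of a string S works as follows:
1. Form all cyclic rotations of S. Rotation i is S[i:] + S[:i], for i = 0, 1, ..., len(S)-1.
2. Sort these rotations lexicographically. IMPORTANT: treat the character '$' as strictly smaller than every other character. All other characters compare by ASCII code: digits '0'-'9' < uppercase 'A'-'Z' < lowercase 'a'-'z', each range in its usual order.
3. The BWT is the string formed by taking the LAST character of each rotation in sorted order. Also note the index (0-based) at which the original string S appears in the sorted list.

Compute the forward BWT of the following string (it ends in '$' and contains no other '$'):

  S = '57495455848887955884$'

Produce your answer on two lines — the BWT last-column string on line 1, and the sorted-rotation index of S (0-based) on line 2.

Answer: 48587949$555885858447
8

Derivation:
All 21 rotations (rotation i = S[i:]+S[:i]):
  rot[0] = 57495455848887955884$
  rot[1] = 7495455848887955884$5
  rot[2] = 495455848887955884$57
  rot[3] = 95455848887955884$574
  rot[4] = 5455848887955884$5749
  rot[5] = 455848887955884$57495
  rot[6] = 55848887955884$574954
  rot[7] = 5848887955884$5749545
  rot[8] = 848887955884$57495455
  rot[9] = 48887955884$574954558
  rot[10] = 8887955884$5749545584
  rot[11] = 887955884$57495455848
  rot[12] = 87955884$574954558488
  rot[13] = 7955884$5749545584888
  rot[14] = 955884$57495455848887
  rot[15] = 55884$574954558488879
  rot[16] = 5884$5749545584888795
  rot[17] = 884$57495455848887955
  rot[18] = 84$574954558488879558
  rot[19] = 4$5749545584888795588
  rot[20] = $57495455848887955884
Sorted (with $ < everything):
  sorted[0] = $57495455848887955884  (last char: '4')
  sorted[1] = 4$5749545584888795588  (last char: '8')
  sorted[2] = 455848887955884$57495  (last char: '5')
  sorted[3] = 48887955884$574954558  (last char: '8')
  sorted[4] = 495455848887955884$57  (last char: '7')
  sorted[5] = 5455848887955884$5749  (last char: '9')
  sorted[6] = 55848887955884$574954  (last char: '4')
  sorted[7] = 55884$574954558488879  (last char: '9')
  sorted[8] = 57495455848887955884$  (last char: '$')
  sorted[9] = 5848887955884$5749545  (last char: '5')
  sorted[10] = 5884$5749545584888795  (last char: '5')
  sorted[11] = 7495455848887955884$5  (last char: '5')
  sorted[12] = 7955884$5749545584888  (last char: '8')
  sorted[13] = 84$574954558488879558  (last char: '8')
  sorted[14] = 848887955884$57495455  (last char: '5')
  sorted[15] = 87955884$574954558488  (last char: '8')
  sorted[16] = 884$57495455848887955  (last char: '5')
  sorted[17] = 887955884$57495455848  (last char: '8')
  sorted[18] = 8887955884$5749545584  (last char: '4')
  sorted[19] = 95455848887955884$574  (last char: '4')
  sorted[20] = 955884$57495455848887  (last char: '7')
Last column: 48587949$555885858447
Original string S is at sorted index 8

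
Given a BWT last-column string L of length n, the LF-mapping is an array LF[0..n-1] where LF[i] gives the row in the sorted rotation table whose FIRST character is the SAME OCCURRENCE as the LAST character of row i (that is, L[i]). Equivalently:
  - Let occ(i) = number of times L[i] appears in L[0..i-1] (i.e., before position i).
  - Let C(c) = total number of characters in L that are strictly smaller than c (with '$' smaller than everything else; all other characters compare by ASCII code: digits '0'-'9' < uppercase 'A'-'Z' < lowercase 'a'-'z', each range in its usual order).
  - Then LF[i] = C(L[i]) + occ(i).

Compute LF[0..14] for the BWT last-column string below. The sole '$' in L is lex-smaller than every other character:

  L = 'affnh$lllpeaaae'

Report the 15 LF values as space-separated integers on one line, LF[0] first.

Char counts: '$':1, 'a':4, 'e':2, 'f':2, 'h':1, 'l':3, 'n':1, 'p':1
C (first-col start): C('$')=0, C('a')=1, C('e')=5, C('f')=7, C('h')=9, C('l')=10, C('n')=13, C('p')=14
L[0]='a': occ=0, LF[0]=C('a')+0=1+0=1
L[1]='f': occ=0, LF[1]=C('f')+0=7+0=7
L[2]='f': occ=1, LF[2]=C('f')+1=7+1=8
L[3]='n': occ=0, LF[3]=C('n')+0=13+0=13
L[4]='h': occ=0, LF[4]=C('h')+0=9+0=9
L[5]='$': occ=0, LF[5]=C('$')+0=0+0=0
L[6]='l': occ=0, LF[6]=C('l')+0=10+0=10
L[7]='l': occ=1, LF[7]=C('l')+1=10+1=11
L[8]='l': occ=2, LF[8]=C('l')+2=10+2=12
L[9]='p': occ=0, LF[9]=C('p')+0=14+0=14
L[10]='e': occ=0, LF[10]=C('e')+0=5+0=5
L[11]='a': occ=1, LF[11]=C('a')+1=1+1=2
L[12]='a': occ=2, LF[12]=C('a')+2=1+2=3
L[13]='a': occ=3, LF[13]=C('a')+3=1+3=4
L[14]='e': occ=1, LF[14]=C('e')+1=5+1=6

Answer: 1 7 8 13 9 0 10 11 12 14 5 2 3 4 6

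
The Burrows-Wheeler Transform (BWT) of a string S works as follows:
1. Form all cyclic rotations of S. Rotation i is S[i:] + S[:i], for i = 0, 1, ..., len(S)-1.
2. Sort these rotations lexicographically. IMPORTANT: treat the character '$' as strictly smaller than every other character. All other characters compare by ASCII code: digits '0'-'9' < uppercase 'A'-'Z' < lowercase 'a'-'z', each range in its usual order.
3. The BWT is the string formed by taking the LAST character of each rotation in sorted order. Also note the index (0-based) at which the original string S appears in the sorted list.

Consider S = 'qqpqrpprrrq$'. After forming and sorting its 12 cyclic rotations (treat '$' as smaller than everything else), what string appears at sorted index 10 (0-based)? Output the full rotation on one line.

All 12 rotations (rotation i = S[i:]+S[:i]):
  rot[0] = qqpqrpprrrq$
  rot[1] = qpqrpprrrq$q
  rot[2] = pqrpprrrq$qq
  rot[3] = qrpprrrq$qqp
  rot[4] = rpprrrq$qqpq
  rot[5] = pprrrq$qqpqr
  rot[6] = prrrq$qqpqrp
  rot[7] = rrrq$qqpqrpp
  rot[8] = rrq$qqpqrppr
  rot[9] = rq$qqpqrpprr
  rot[10] = q$qqpqrpprrr
  rot[11] = $qqpqrpprrrq
Sorted (with $ < everything):
  sorted[0] = $qqpqrpprrrq
  sorted[1] = pprrrq$qqpqr
  sorted[2] = pqrpprrrq$qq
  sorted[3] = prrrq$qqpqrp
  sorted[4] = q$qqpqrpprrr
  sorted[5] = qpqrpprrrq$q
  sorted[6] = qqpqrpprrrq$
  sorted[7] = qrpprrrq$qqp
  sorted[8] = rpprrrq$qqpq
  sorted[9] = rq$qqpqrpprr
  sorted[10] = rrq$qqpqrppr
  sorted[11] = rrrq$qqpqrpp
sorted[10] = rrq$qqpqrppr

Answer: rrq$qqpqrppr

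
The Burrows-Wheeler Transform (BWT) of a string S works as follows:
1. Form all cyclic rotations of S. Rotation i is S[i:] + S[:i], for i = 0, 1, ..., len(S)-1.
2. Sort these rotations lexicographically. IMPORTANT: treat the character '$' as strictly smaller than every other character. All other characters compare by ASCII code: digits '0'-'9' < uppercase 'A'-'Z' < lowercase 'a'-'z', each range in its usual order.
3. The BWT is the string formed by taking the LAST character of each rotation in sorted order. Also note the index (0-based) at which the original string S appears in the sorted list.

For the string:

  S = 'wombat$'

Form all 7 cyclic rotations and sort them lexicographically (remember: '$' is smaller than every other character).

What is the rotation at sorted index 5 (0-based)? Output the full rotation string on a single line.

All 7 rotations (rotation i = S[i:]+S[:i]):
  rot[0] = wombat$
  rot[1] = ombat$w
  rot[2] = mbat$wo
  rot[3] = bat$wom
  rot[4] = at$womb
  rot[5] = t$womba
  rot[6] = $wombat
Sorted (with $ < everything):
  sorted[0] = $wombat
  sorted[1] = at$womb
  sorted[2] = bat$wom
  sorted[3] = mbat$wo
  sorted[4] = ombat$w
  sorted[5] = t$womba
  sorted[6] = wombat$
sorted[5] = t$womba

Answer: t$womba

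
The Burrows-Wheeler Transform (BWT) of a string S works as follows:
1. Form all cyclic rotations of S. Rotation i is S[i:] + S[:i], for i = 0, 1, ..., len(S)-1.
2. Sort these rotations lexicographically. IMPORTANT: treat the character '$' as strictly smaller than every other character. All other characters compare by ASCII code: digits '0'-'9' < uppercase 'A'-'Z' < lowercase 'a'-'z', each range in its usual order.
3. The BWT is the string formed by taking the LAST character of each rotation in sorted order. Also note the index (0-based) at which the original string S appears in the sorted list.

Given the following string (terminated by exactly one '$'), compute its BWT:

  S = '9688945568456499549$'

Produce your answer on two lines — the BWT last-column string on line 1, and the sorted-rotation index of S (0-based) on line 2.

All 20 rotations (rotation i = S[i:]+S[:i]):
  rot[0] = 9688945568456499549$
  rot[1] = 688945568456499549$9
  rot[2] = 88945568456499549$96
  rot[3] = 8945568456499549$968
  rot[4] = 945568456499549$9688
  rot[5] = 45568456499549$96889
  rot[6] = 5568456499549$968894
  rot[7] = 568456499549$9688945
  rot[8] = 68456499549$96889455
  rot[9] = 8456499549$968894556
  rot[10] = 456499549$9688945568
  rot[11] = 56499549$96889455684
  rot[12] = 6499549$968894556845
  rot[13] = 499549$9688945568456
  rot[14] = 99549$96889455684564
  rot[15] = 9549$968894556845649
  rot[16] = 549$9688945568456499
  rot[17] = 49$96889455684564995
  rot[18] = 9$968894556845649954
  rot[19] = $9688945568456499549
Sorted (with $ < everything):
  sorted[0] = $9688945568456499549  (last char: '9')
  sorted[1] = 45568456499549$96889  (last char: '9')
  sorted[2] = 456499549$9688945568  (last char: '8')
  sorted[3] = 49$96889455684564995  (last char: '5')
  sorted[4] = 499549$9688945568456  (last char: '6')
  sorted[5] = 549$9688945568456499  (last char: '9')
  sorted[6] = 5568456499549$968894  (last char: '4')
  sorted[7] = 56499549$96889455684  (last char: '4')
  sorted[8] = 568456499549$9688945  (last char: '5')
  sorted[9] = 6499549$968894556845  (last char: '5')
  sorted[10] = 68456499549$96889455  (last char: '5')
  sorted[11] = 688945568456499549$9  (last char: '9')
  sorted[12] = 8456499549$968894556  (last char: '6')
  sorted[13] = 88945568456499549$96  (last char: '6')
  sorted[14] = 8945568456499549$968  (last char: '8')
  sorted[15] = 9$968894556845649954  (last char: '4')
  sorted[16] = 945568456499549$9688  (last char: '8')
  sorted[17] = 9549$968894556845649  (last char: '9')
  sorted[18] = 9688945568456499549$  (last char: '$')
  sorted[19] = 99549$96889455684564  (last char: '4')
Last column: 998569445559668489$4
Original string S is at sorted index 18

Answer: 998569445559668489$4
18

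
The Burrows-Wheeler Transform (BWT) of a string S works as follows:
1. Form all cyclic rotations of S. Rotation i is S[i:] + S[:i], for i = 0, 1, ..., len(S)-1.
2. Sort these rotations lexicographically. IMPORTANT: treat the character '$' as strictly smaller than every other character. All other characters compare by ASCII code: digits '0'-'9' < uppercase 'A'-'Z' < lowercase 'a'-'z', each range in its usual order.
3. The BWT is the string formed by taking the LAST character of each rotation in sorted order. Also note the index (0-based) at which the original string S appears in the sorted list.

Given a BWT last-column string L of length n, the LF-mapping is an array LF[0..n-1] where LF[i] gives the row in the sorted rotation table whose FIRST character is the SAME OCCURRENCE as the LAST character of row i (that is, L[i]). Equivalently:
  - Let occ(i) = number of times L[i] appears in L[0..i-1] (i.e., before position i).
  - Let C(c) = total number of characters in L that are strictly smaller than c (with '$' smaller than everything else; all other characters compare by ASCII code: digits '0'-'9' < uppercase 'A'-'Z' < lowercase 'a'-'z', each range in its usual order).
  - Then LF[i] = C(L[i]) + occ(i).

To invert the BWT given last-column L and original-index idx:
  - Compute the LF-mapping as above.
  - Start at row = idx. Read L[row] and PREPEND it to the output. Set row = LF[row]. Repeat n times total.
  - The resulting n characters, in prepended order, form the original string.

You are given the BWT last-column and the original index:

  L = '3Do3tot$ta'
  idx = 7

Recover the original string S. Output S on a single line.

Answer: tattoo3D3$

Derivation:
LF mapping: 1 3 5 2 7 6 8 0 9 4
Walk LF starting at row 7, prepending L[row]:
  step 1: row=7, L[7]='$', prepend. Next row=LF[7]=0
  step 2: row=0, L[0]='3', prepend. Next row=LF[0]=1
  step 3: row=1, L[1]='D', prepend. Next row=LF[1]=3
  step 4: row=3, L[3]='3', prepend. Next row=LF[3]=2
  step 5: row=2, L[2]='o', prepend. Next row=LF[2]=5
  step 6: row=5, L[5]='o', prepend. Next row=LF[5]=6
  step 7: row=6, L[6]='t', prepend. Next row=LF[6]=8
  step 8: row=8, L[8]='t', prepend. Next row=LF[8]=9
  step 9: row=9, L[9]='a', prepend. Next row=LF[9]=4
  step 10: row=4, L[4]='t', prepend. Next row=LF[4]=7
Reversed output: tattoo3D3$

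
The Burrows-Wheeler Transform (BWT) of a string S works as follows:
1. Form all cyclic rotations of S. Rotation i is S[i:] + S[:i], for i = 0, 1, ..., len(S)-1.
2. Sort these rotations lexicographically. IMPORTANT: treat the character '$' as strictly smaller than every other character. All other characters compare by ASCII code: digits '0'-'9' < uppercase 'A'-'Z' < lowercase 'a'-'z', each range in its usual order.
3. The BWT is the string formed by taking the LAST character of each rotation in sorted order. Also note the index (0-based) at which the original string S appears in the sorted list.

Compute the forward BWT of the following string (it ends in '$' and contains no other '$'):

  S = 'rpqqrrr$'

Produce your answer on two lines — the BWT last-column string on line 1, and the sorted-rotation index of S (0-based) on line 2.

Answer: rrpqr$rq
5

Derivation:
All 8 rotations (rotation i = S[i:]+S[:i]):
  rot[0] = rpqqrrr$
  rot[1] = pqqrrr$r
  rot[2] = qqrrr$rp
  rot[3] = qrrr$rpq
  rot[4] = rrr$rpqq
  rot[5] = rr$rpqqr
  rot[6] = r$rpqqrr
  rot[7] = $rpqqrrr
Sorted (with $ < everything):
  sorted[0] = $rpqqrrr  (last char: 'r')
  sorted[1] = pqqrrr$r  (last char: 'r')
  sorted[2] = qqrrr$rp  (last char: 'p')
  sorted[3] = qrrr$rpq  (last char: 'q')
  sorted[4] = r$rpqqrr  (last char: 'r')
  sorted[5] = rpqqrrr$  (last char: '$')
  sorted[6] = rr$rpqqr  (last char: 'r')
  sorted[7] = rrr$rpqq  (last char: 'q')
Last column: rrpqr$rq
Original string S is at sorted index 5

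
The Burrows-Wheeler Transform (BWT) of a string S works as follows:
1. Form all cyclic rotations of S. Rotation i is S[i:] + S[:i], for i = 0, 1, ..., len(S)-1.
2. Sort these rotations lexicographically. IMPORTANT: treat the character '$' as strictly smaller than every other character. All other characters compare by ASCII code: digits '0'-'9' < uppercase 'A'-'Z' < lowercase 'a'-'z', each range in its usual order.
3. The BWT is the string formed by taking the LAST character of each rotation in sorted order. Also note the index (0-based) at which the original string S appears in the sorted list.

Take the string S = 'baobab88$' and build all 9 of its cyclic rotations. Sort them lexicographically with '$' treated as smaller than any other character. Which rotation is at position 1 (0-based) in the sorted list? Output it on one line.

All 9 rotations (rotation i = S[i:]+S[:i]):
  rot[0] = baobab88$
  rot[1] = aobab88$b
  rot[2] = obab88$ba
  rot[3] = bab88$bao
  rot[4] = ab88$baob
  rot[5] = b88$baoba
  rot[6] = 88$baobab
  rot[7] = 8$baobab8
  rot[8] = $baobab88
Sorted (with $ < everything):
  sorted[0] = $baobab88
  sorted[1] = 8$baobab8
  sorted[2] = 88$baobab
  sorted[3] = ab88$baob
  sorted[4] = aobab88$b
  sorted[5] = b88$baoba
  sorted[6] = bab88$bao
  sorted[7] = baobab88$
  sorted[8] = obab88$ba
sorted[1] = 8$baobab8

Answer: 8$baobab8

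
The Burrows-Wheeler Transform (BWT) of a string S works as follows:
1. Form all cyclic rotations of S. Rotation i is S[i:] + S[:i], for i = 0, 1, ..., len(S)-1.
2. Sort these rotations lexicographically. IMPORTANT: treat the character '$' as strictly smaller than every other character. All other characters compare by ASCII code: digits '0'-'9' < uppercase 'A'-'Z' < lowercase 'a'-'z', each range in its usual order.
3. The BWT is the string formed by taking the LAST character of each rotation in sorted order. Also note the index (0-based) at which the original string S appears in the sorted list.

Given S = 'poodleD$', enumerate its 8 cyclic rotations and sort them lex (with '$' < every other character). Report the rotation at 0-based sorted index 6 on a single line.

All 8 rotations (rotation i = S[i:]+S[:i]):
  rot[0] = poodleD$
  rot[1] = oodleD$p
  rot[2] = odleD$po
  rot[3] = dleD$poo
  rot[4] = leD$pood
  rot[5] = eD$poodl
  rot[6] = D$poodle
  rot[7] = $poodleD
Sorted (with $ < everything):
  sorted[0] = $poodleD
  sorted[1] = D$poodle
  sorted[2] = dleD$poo
  sorted[3] = eD$poodl
  sorted[4] = leD$pood
  sorted[5] = odleD$po
  sorted[6] = oodleD$p
  sorted[7] = poodleD$
sorted[6] = oodleD$p

Answer: oodleD$p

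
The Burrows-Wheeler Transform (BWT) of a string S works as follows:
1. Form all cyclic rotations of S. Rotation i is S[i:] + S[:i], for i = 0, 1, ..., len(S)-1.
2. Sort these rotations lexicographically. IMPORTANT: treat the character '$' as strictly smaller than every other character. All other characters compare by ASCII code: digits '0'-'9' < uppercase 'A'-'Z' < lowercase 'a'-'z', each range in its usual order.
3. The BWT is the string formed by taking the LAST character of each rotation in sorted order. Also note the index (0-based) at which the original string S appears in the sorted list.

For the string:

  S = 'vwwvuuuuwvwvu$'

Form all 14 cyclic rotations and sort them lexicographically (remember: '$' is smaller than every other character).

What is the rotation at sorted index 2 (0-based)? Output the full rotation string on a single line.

Answer: uuuuwvwvu$vwwv

Derivation:
All 14 rotations (rotation i = S[i:]+S[:i]):
  rot[0] = vwwvuuuuwvwvu$
  rot[1] = wwvuuuuwvwvu$v
  rot[2] = wvuuuuwvwvu$vw
  rot[3] = vuuuuwvwvu$vww
  rot[4] = uuuuwvwvu$vwwv
  rot[5] = uuuwvwvu$vwwvu
  rot[6] = uuwvwvu$vwwvuu
  rot[7] = uwvwvu$vwwvuuu
  rot[8] = wvwvu$vwwvuuuu
  rot[9] = vwvu$vwwvuuuuw
  rot[10] = wvu$vwwvuuuuwv
  rot[11] = vu$vwwvuuuuwvw
  rot[12] = u$vwwvuuuuwvwv
  rot[13] = $vwwvuuuuwvwvu
Sorted (with $ < everything):
  sorted[0] = $vwwvuuuuwvwvu
  sorted[1] = u$vwwvuuuuwvwv
  sorted[2] = uuuuwvwvu$vwwv
  sorted[3] = uuuwvwvu$vwwvu
  sorted[4] = uuwvwvu$vwwvuu
  sorted[5] = uwvwvu$vwwvuuu
  sorted[6] = vu$vwwvuuuuwvw
  sorted[7] = vuuuuwvwvu$vww
  sorted[8] = vwvu$vwwvuuuuw
  sorted[9] = vwwvuuuuwvwvu$
  sorted[10] = wvu$vwwvuuuuwv
  sorted[11] = wvuuuuwvwvu$vw
  sorted[12] = wvwvu$vwwvuuuu
  sorted[13] = wwvuuuuwvwvu$v
sorted[2] = uuuuwvwvu$vwwv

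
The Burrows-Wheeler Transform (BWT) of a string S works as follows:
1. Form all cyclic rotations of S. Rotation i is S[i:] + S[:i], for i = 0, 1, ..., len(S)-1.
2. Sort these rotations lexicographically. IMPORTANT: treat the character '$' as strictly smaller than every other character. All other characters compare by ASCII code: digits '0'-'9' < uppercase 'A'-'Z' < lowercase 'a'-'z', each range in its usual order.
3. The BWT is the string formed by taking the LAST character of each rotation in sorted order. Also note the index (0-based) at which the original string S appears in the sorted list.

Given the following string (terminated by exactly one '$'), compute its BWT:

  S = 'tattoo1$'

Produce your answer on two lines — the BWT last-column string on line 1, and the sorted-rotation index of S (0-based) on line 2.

Answer: 1otot$ta
5

Derivation:
All 8 rotations (rotation i = S[i:]+S[:i]):
  rot[0] = tattoo1$
  rot[1] = attoo1$t
  rot[2] = ttoo1$ta
  rot[3] = too1$tat
  rot[4] = oo1$tatt
  rot[5] = o1$tatto
  rot[6] = 1$tattoo
  rot[7] = $tattoo1
Sorted (with $ < everything):
  sorted[0] = $tattoo1  (last char: '1')
  sorted[1] = 1$tattoo  (last char: 'o')
  sorted[2] = attoo1$t  (last char: 't')
  sorted[3] = o1$tatto  (last char: 'o')
  sorted[4] = oo1$tatt  (last char: 't')
  sorted[5] = tattoo1$  (last char: '$')
  sorted[6] = too1$tat  (last char: 't')
  sorted[7] = ttoo1$ta  (last char: 'a')
Last column: 1otot$ta
Original string S is at sorted index 5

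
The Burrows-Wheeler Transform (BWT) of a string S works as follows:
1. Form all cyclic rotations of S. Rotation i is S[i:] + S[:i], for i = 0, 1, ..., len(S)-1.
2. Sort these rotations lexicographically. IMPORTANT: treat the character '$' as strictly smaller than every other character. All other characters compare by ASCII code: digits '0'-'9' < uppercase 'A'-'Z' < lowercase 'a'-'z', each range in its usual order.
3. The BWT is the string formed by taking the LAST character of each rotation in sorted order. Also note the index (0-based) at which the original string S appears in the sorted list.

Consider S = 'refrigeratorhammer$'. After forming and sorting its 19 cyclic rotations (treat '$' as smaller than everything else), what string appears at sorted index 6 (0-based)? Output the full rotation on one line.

Answer: frigeratorhammer$re

Derivation:
All 19 rotations (rotation i = S[i:]+S[:i]):
  rot[0] = refrigeratorhammer$
  rot[1] = efrigeratorhammer$r
  rot[2] = frigeratorhammer$re
  rot[3] = rigeratorhammer$ref
  rot[4] = igeratorhammer$refr
  rot[5] = geratorhammer$refri
  rot[6] = eratorhammer$refrig
  rot[7] = ratorhammer$refrige
  rot[8] = atorhammer$refriger
  rot[9] = torhammer$refrigera
  rot[10] = orhammer$refrigerat
  rot[11] = rhammer$refrigerato
  rot[12] = hammer$refrigerator
  rot[13] = ammer$refrigeratorh
  rot[14] = mmer$refrigeratorha
  rot[15] = mer$refrigeratorham
  rot[16] = er$refrigeratorhamm
  rot[17] = r$refrigeratorhamme
  rot[18] = $refrigeratorhammer
Sorted (with $ < everything):
  sorted[0] = $refrigeratorhammer
  sorted[1] = ammer$refrigeratorh
  sorted[2] = atorhammer$refriger
  sorted[3] = efrigeratorhammer$r
  sorted[4] = er$refrigeratorhamm
  sorted[5] = eratorhammer$refrig
  sorted[6] = frigeratorhammer$re
  sorted[7] = geratorhammer$refri
  sorted[8] = hammer$refrigerator
  sorted[9] = igeratorhammer$refr
  sorted[10] = mer$refrigeratorham
  sorted[11] = mmer$refrigeratorha
  sorted[12] = orhammer$refrigerat
  sorted[13] = r$refrigeratorhamme
  sorted[14] = ratorhammer$refrige
  sorted[15] = refrigeratorhammer$
  sorted[16] = rhammer$refrigerato
  sorted[17] = rigeratorhammer$ref
  sorted[18] = torhammer$refrigera
sorted[6] = frigeratorhammer$re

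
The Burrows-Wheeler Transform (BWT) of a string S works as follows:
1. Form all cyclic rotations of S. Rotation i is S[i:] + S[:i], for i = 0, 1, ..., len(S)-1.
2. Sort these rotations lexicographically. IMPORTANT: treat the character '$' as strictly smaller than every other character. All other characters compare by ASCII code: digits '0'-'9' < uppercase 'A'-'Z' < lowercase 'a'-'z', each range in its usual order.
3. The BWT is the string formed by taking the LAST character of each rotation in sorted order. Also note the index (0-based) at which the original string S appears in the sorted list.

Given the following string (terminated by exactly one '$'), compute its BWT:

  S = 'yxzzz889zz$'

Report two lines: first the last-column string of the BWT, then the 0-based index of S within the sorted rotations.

Answer: zz88y$zz9zx
5

Derivation:
All 11 rotations (rotation i = S[i:]+S[:i]):
  rot[0] = yxzzz889zz$
  rot[1] = xzzz889zz$y
  rot[2] = zzz889zz$yx
  rot[3] = zz889zz$yxz
  rot[4] = z889zz$yxzz
  rot[5] = 889zz$yxzzz
  rot[6] = 89zz$yxzzz8
  rot[7] = 9zz$yxzzz88
  rot[8] = zz$yxzzz889
  rot[9] = z$yxzzz889z
  rot[10] = $yxzzz889zz
Sorted (with $ < everything):
  sorted[0] = $yxzzz889zz  (last char: 'z')
  sorted[1] = 889zz$yxzzz  (last char: 'z')
  sorted[2] = 89zz$yxzzz8  (last char: '8')
  sorted[3] = 9zz$yxzzz88  (last char: '8')
  sorted[4] = xzzz889zz$y  (last char: 'y')
  sorted[5] = yxzzz889zz$  (last char: '$')
  sorted[6] = z$yxzzz889z  (last char: 'z')
  sorted[7] = z889zz$yxzz  (last char: 'z')
  sorted[8] = zz$yxzzz889  (last char: '9')
  sorted[9] = zz889zz$yxz  (last char: 'z')
  sorted[10] = zzz889zz$yx  (last char: 'x')
Last column: zz88y$zz9zx
Original string S is at sorted index 5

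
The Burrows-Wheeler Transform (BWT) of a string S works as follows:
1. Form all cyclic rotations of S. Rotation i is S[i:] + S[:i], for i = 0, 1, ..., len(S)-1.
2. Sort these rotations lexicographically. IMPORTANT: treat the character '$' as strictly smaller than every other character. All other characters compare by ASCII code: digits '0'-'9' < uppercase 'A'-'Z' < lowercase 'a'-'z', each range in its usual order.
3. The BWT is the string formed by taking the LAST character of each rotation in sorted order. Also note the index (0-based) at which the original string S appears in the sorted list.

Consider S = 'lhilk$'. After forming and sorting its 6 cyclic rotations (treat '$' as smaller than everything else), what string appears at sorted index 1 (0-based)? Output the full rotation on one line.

Answer: hilk$l

Derivation:
All 6 rotations (rotation i = S[i:]+S[:i]):
  rot[0] = lhilk$
  rot[1] = hilk$l
  rot[2] = ilk$lh
  rot[3] = lk$lhi
  rot[4] = k$lhil
  rot[5] = $lhilk
Sorted (with $ < everything):
  sorted[0] = $lhilk
  sorted[1] = hilk$l
  sorted[2] = ilk$lh
  sorted[3] = k$lhil
  sorted[4] = lhilk$
  sorted[5] = lk$lhi
sorted[1] = hilk$l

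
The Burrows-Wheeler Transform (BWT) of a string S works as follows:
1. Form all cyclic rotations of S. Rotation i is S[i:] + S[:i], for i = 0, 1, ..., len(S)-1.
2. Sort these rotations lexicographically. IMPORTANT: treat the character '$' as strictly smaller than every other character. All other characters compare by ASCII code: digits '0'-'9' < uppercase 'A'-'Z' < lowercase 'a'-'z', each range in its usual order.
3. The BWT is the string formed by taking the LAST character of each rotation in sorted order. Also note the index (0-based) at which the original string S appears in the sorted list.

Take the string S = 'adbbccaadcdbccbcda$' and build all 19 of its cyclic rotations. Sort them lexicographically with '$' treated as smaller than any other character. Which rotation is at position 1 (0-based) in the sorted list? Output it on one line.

Answer: a$adbbccaadcdbccbcd

Derivation:
All 19 rotations (rotation i = S[i:]+S[:i]):
  rot[0] = adbbccaadcdbccbcda$
  rot[1] = dbbccaadcdbccbcda$a
  rot[2] = bbccaadcdbccbcda$ad
  rot[3] = bccaadcdbccbcda$adb
  rot[4] = ccaadcdbccbcda$adbb
  rot[5] = caadcdbccbcda$adbbc
  rot[6] = aadcdbccbcda$adbbcc
  rot[7] = adcdbccbcda$adbbcca
  rot[8] = dcdbccbcda$adbbccaa
  rot[9] = cdbccbcda$adbbccaad
  rot[10] = dbccbcda$adbbccaadc
  rot[11] = bccbcda$adbbccaadcd
  rot[12] = ccbcda$adbbccaadcdb
  rot[13] = cbcda$adbbccaadcdbc
  rot[14] = bcda$adbbccaadcdbcc
  rot[15] = cda$adbbccaadcdbccb
  rot[16] = da$adbbccaadcdbccbc
  rot[17] = a$adbbccaadcdbccbcd
  rot[18] = $adbbccaadcdbccbcda
Sorted (with $ < everything):
  sorted[0] = $adbbccaadcdbccbcda
  sorted[1] = a$adbbccaadcdbccbcd
  sorted[2] = aadcdbccbcda$adbbcc
  sorted[3] = adbbccaadcdbccbcda$
  sorted[4] = adcdbccbcda$adbbcca
  sorted[5] = bbccaadcdbccbcda$ad
  sorted[6] = bccaadcdbccbcda$adb
  sorted[7] = bccbcda$adbbccaadcd
  sorted[8] = bcda$adbbccaadcdbcc
  sorted[9] = caadcdbccbcda$adbbc
  sorted[10] = cbcda$adbbccaadcdbc
  sorted[11] = ccaadcdbccbcda$adbb
  sorted[12] = ccbcda$adbbccaadcdb
  sorted[13] = cda$adbbccaadcdbccb
  sorted[14] = cdbccbcda$adbbccaad
  sorted[15] = da$adbbccaadcdbccbc
  sorted[16] = dbbccaadcdbccbcda$a
  sorted[17] = dbccbcda$adbbccaadc
  sorted[18] = dcdbccbcda$adbbccaa
sorted[1] = a$adbbccaadcdbccbcd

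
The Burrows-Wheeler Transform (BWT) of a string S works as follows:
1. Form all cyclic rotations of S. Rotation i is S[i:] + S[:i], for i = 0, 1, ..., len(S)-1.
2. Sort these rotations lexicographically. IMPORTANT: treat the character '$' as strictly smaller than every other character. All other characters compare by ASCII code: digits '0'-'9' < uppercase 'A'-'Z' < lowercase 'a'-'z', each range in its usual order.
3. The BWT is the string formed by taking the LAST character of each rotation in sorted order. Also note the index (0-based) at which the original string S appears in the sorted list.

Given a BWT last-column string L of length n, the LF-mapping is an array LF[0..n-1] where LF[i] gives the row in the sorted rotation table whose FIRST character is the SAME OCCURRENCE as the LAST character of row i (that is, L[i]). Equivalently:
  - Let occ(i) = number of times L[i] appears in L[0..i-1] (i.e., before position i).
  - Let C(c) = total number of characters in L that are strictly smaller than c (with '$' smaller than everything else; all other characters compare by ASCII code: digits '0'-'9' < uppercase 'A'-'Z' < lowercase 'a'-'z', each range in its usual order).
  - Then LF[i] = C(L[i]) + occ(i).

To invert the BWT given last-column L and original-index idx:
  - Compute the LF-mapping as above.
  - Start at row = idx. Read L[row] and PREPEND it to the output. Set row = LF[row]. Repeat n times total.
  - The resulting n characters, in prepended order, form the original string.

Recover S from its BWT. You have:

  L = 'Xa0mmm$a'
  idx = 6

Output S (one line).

LF mapping: 2 3 1 5 6 7 0 4
Walk LF starting at row 6, prepending L[row]:
  step 1: row=6, L[6]='$', prepend. Next row=LF[6]=0
  step 2: row=0, L[0]='X', prepend. Next row=LF[0]=2
  step 3: row=2, L[2]='0', prepend. Next row=LF[2]=1
  step 4: row=1, L[1]='a', prepend. Next row=LF[1]=3
  step 5: row=3, L[3]='m', prepend. Next row=LF[3]=5
  step 6: row=5, L[5]='m', prepend. Next row=LF[5]=7
  step 7: row=7, L[7]='a', prepend. Next row=LF[7]=4
  step 8: row=4, L[4]='m', prepend. Next row=LF[4]=6
Reversed output: mamma0X$

Answer: mamma0X$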